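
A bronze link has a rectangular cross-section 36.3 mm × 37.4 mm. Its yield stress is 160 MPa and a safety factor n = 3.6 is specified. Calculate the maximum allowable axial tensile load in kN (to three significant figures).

σ_allow = 160/3.6 = 44.44 MPa.
A = 36.3×37.4 = 1358 mm².
F_allow = σ_allow × A = 44.44×1358 = 60340 N.

F_allow = 60.3 kN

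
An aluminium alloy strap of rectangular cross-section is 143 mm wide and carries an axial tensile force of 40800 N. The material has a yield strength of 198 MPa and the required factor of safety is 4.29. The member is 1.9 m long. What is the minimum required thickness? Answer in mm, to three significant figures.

t = 6.18 mm

σ_allow = 198/4.29 = 46.15 MPa.
Required area A = F/σ_allow = 40800/46.15 = 884.0 mm².
t = A/w = 884.0/143 = 6.182 mm.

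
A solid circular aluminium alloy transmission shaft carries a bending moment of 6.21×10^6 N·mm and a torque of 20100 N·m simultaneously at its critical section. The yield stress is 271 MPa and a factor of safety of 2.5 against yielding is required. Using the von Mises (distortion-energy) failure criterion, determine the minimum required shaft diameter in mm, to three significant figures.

d = 120 mm

σ_allow = σ_y/n = 271/2.5 = 108.4 MPa.
For a solid shaft σ_b = 32M/(πd³) and τ = 16T/(πd³), so the von Mises stress is σ' = (16/πd³)·√(4M²+3T²).
√(4M²+3T²) = √(4×(6.210×10^6)² + 3×(2.010×10^7)²) = 3.696×10^7 N·mm.
d³ = 16×3.696×10^7/(π×108.4) = 1.737×10^6 mm³.
d = 120.2 mm.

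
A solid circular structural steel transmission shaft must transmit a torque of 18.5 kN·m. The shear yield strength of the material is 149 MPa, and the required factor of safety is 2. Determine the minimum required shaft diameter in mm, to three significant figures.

d = 108 mm

Allowable shear stress τ_allow = 149/2 = 74.50 MPa.
For a solid shaft τ = 16T/(πd³), so d³ = 16T/(π τ_allow) = 16×1.8500×10^7/(π×74.50) = 1.265×10^6 mm³.
d = (1.265×10^6)^(1/3) = 108.1 mm.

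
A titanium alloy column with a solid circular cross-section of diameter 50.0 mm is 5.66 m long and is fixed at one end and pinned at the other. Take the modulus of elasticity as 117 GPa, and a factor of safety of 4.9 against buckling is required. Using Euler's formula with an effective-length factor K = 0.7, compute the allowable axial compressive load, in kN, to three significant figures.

P_allow = 4.61 kN

I = πd⁴/64 = π×50.0⁴/64 = 306800 mm⁴.
Effective length L_e = KL = 0.7×5.66 m = 3962 mm.
Euler critical load P_cr = π²EI/L_e² = π²×117000×306800/3962² = 22570 N.
P_allow = P_cr/n = 22570/4.9 = 4606 N.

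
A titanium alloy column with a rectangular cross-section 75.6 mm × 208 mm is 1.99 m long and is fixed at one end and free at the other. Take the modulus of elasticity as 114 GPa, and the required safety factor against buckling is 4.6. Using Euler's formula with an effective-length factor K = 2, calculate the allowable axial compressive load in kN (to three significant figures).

P_allow = 116 kN

Buckling occurs about the weak axis: I_min = h·b³/12 = 208×75.6³/12 = 7.489×10^6 mm⁴ (b = 75.6 mm is the smaller dimension).
Effective length L_e = KL = 2×1.99 m = 3980 mm.
Euler critical load P_cr = π²EI/L_e² = π²×114000×7.489×10^6/3980² = 532000 N.
P_allow = P_cr/n = 532000/4.6 = 115600 N.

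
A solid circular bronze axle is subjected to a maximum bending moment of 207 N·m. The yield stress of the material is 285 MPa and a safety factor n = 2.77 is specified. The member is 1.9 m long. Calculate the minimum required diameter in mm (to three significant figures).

σ_allow = 285/2.77 = 102.9 MPa.
For a solid circular section σ = 32M/(πd³), so d³ = 32M/(π σ_allow) = 32×207000/(π×102.9) = 20490 mm³.
d = 27.37 mm.

d = 27.4 mm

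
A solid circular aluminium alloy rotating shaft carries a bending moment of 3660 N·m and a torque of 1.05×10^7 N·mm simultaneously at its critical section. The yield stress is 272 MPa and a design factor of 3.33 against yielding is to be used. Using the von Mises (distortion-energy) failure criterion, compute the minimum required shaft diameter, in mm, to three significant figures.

σ_allow = σ_y/n = 272/3.33 = 81.68 MPa.
For a solid shaft σ_b = 32M/(πd³) and τ = 16T/(πd³), so the von Mises stress is σ' = (16/πd³)·√(4M²+3T²).
√(4M²+3T²) = √(4×(3.660×10^6)² + 3×(1.050×10^7)²) = 1.960×10^7 N·mm.
d³ = 16×1.960×10^7/(π×81.68) = 1.222×10^6 mm³.
d = 106.9 mm.

d = 107 mm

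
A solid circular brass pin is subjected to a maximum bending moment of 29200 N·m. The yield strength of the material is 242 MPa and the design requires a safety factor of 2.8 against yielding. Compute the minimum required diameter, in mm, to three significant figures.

σ_allow = 242/2.8 = 86.43 MPa.
For a solid circular section σ = 32M/(πd³), so d³ = 32M/(π σ_allow) = 32×2.9200×10^7/(π×86.43) = 3.441×10^6 mm³.
d = 151.0 mm.

d = 151 mm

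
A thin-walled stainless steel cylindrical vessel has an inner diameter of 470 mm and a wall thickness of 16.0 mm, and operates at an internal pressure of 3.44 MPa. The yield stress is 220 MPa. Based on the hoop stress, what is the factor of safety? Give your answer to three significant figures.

n = 4.35

σ_h = pD/(2t) = 3.44×470/(2×16.0) = 50.52 MPa.
n = 220/50.52 = 4.354.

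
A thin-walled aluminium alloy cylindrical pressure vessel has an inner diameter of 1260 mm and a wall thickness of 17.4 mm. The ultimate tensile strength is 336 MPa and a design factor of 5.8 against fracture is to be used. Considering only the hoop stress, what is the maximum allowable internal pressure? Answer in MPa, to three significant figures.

σ_allow = 336/5.8 = 57.93 MPa.
σ_h = pD/(2t) → p_allow = 2σ_allow t/D = 2×57.93×17.4/1260 = 1.600 MPa.

p_allow = 1.60 MPa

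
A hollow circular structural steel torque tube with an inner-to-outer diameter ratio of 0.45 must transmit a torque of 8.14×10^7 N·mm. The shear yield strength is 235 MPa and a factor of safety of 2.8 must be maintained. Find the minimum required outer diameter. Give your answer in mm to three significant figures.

d_o = 173 mm

τ_allow = 235/2.8 = 83.93 MPa.
For a hollow shaft τ = 16T/[πd_o³(1−k⁴)] with k = 0.45, so 1−k⁴ = 0.9590.
d_o³ = 16T/[π τ_allow (1−k⁴)] = 16×8.1400×10^7/(π×83.93×0.9590) = 5.151×10^6 mm³.
d_o = 172.7 mm.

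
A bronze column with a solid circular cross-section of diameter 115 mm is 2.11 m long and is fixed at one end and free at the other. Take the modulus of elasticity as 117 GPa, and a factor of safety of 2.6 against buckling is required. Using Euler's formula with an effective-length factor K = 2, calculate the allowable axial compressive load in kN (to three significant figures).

I = πd⁴/64 = π×115⁴/64 = 8.585×10^6 mm⁴.
Effective length L_e = KL = 2×2.11 m = 4220 mm.
Euler critical load P_cr = π²EI/L_e² = π²×117000×8.585×10^6/4220² = 556700 N.
P_allow = P_cr/n = 556700/2.6 = 214100 N.

P_allow = 214 kN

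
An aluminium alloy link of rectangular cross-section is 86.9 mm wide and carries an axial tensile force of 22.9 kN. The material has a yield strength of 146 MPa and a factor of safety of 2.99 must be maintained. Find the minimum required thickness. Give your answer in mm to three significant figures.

t = 5.40 mm

σ_allow = 146/2.99 = 48.83 MPa.
Required area A = F/σ_allow = 22900/48.83 = 469.0 mm².
t = A/w = 469.0/86.9 = 5.397 mm.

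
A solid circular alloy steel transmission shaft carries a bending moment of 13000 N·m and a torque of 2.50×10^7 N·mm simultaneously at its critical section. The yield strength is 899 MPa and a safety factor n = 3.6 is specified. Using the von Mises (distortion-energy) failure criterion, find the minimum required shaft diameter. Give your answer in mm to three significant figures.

d = 101 mm

σ_allow = σ_y/n = 899/3.6 = 249.7 MPa.
For a solid shaft σ_b = 32M/(πd³) and τ = 16T/(πd³), so the von Mises stress is σ' = (16/πd³)·√(4M²+3T²).
√(4M²+3T²) = √(4×(1.300×10^7)² + 3×(2.500×10^7)²) = 5.051×10^7 N·mm.
d³ = 16×5.051×10^7/(π×249.7) = 1.030×10^6 mm³.
d = 101.0 mm.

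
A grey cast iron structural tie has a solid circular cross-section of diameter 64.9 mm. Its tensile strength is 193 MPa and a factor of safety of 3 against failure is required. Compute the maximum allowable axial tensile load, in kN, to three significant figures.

F_allow = 213 kN

σ_allow = 193/3 = 64.33 MPa.
A = πd²/4 = π×64.9²/4 = 3308 mm².
F_allow = σ_allow × A = 64.33×3308 = 212800 N.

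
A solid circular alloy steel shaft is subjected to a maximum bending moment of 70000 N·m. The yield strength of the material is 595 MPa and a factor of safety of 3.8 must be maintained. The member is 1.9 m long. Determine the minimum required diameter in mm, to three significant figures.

d = 166 mm

σ_allow = 595/3.8 = 156.6 MPa.
For a solid circular section σ = 32M/(πd³), so d³ = 32M/(π σ_allow) = 32×7.0000×10^7/(π×156.6) = 4.554×10^6 mm³.
d = 165.8 mm.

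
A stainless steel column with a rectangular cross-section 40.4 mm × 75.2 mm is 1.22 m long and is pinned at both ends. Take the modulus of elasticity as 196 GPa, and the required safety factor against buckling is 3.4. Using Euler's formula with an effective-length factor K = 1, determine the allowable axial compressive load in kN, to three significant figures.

Buckling occurs about the weak axis: I_min = h·b³/12 = 75.2×40.4³/12 = 413200 mm⁴ (b = 40.4 mm is the smaller dimension).
Effective length L_e = KL = 1×1.22 m = 1220 mm.
Euler critical load P_cr = π²EI/L_e² = π²×196000×413200/1220² = 537100 N.
P_allow = P_cr/n = 537100/3.4 = 158000 N.

P_allow = 158 kN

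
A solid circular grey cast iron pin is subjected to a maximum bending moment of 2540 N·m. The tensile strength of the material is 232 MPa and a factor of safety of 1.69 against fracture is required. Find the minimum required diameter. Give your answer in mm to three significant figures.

d = 57.3 mm

σ_allow = 232/1.69 = 137.3 MPa.
For a solid circular section σ = 32M/(πd³), so d³ = 32M/(π σ_allow) = 32×2540000/(π×137.3) = 188500 mm³.
d = 57.33 mm.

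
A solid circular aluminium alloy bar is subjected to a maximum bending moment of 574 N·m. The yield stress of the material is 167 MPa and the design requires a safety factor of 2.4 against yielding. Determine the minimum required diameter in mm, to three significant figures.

σ_allow = 167/2.4 = 69.58 MPa.
For a solid circular section σ = 32M/(πd³), so d³ = 32M/(π σ_allow) = 32×574000/(π×69.58) = 84020 mm³.
d = 43.80 mm.

d = 43.8 mm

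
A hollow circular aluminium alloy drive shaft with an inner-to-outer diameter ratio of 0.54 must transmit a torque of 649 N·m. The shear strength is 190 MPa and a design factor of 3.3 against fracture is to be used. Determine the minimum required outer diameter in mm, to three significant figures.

d_o = 39.7 mm

τ_allow = 190/3.3 = 57.58 MPa.
For a hollow shaft τ = 16T/[πd_o³(1−k⁴)] with k = 0.54, so 1−k⁴ = 0.9150.
d_o³ = 16T/[π τ_allow (1−k⁴)] = 16×649000/(π×57.58×0.9150) = 62740 mm³.
d_o = 39.74 mm.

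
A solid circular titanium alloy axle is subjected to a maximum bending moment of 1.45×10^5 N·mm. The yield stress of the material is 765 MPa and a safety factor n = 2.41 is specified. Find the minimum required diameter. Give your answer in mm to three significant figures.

d = 16.7 mm

σ_allow = 765/2.41 = 317.4 MPa.
For a solid circular section σ = 32M/(πd³), so d³ = 32M/(π σ_allow) = 32×145000/(π×317.4) = 4653 mm³.
d = 16.69 mm.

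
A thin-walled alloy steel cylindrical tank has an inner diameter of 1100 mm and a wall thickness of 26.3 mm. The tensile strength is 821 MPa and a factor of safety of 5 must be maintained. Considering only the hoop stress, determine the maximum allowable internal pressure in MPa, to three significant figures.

p_allow = 7.85 MPa

σ_allow = 821/5 = 164.2 MPa.
σ_h = pD/(2t) → p_allow = 2σ_allow t/D = 2×164.2×26.3/1100 = 7.852 MPa.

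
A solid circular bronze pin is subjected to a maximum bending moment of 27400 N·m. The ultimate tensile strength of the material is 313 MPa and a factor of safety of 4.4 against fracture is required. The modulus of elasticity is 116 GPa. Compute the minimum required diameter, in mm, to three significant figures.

σ_allow = 313/4.4 = 71.14 MPa.
For a solid circular section σ = 32M/(πd³), so d³ = 32M/(π σ_allow) = 32×2.7400×10^7/(π×71.14) = 3.923×10^6 mm³.
d = 157.7 mm.

d = 158 mm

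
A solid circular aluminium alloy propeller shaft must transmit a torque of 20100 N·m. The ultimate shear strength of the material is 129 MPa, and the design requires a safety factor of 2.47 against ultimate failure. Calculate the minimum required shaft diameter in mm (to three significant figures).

d = 125 mm

Allowable shear stress τ_allow = 129/2.47 = 52.23 MPa.
For a solid shaft τ = 16T/(πd³), so d³ = 16T/(π τ_allow) = 16×2.0100×10^7/(π×52.23) = 1.960×10^6 mm³.
d = (1.960×10^6)^(1/3) = 125.1 mm.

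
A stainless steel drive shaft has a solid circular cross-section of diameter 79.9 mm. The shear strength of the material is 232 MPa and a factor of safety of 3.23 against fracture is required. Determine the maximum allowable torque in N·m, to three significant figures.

τ_allow = 232/3.23 = 71.83 MPa.
For a solid shaft T_allow = τ_allow·πd³/16; πd³/16 = π×79.9³/16 = 100200 mm³.
T_allow = 71.83×100200 = 7.194×10^6 N·mm = 7194 N·m.

T_allow = 7190 N·m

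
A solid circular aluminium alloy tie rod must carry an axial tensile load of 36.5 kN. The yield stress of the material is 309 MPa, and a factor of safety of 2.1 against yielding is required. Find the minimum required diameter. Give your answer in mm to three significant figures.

d = 17.8 mm

Allowable stress σ_allow = 309/2.1 = 147.1 MPa.
Required area A = F/σ_allow = 36500/147.1 = 248.1 mm².
A = πd²/4 → d = √(4A/π) = 17.77 mm.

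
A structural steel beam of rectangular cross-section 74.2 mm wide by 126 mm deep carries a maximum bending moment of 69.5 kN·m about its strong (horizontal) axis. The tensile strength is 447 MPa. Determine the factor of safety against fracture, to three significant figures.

n = 1.26

Section modulus S = bh²/6 = 74.2×126²/6 = 196300 mm³.
σ = M/S = 6.9500×10^7/196300 = 354.0 MPa.
n = 447/354.0 = 1.263.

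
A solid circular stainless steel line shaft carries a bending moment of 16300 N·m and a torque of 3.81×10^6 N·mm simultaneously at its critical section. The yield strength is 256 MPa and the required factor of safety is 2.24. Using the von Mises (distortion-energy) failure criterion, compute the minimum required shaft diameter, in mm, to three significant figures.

σ_allow = σ_y/n = 256/2.24 = 114.3 MPa.
For a solid shaft σ_b = 32M/(πd³) and τ = 16T/(πd³), so the von Mises stress is σ' = (16/πd³)·√(4M²+3T²).
√(4M²+3T²) = √(4×(1.630×10^7)² + 3×(3.810×10^6)²) = 3.326×10^7 N·mm.
d³ = 16×3.326×10^7/(π×114.3) = 1.482×10^6 mm³.
d = 114.0 mm.

d = 114 mm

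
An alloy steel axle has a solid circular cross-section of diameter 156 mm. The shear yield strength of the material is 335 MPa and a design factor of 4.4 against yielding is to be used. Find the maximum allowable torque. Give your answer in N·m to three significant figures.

τ_allow = 335/4.4 = 76.14 MPa.
For a solid shaft T_allow = τ_allow·πd³/16; πd³/16 = π×156³/16 = 745400 mm³.
T_allow = 76.14×745400 = 5.675×10^7 N·mm = 56750 N·m.

T_allow = 56800 N·m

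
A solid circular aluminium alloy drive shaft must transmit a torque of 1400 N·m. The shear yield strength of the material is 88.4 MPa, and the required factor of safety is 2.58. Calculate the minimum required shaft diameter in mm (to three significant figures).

Allowable shear stress τ_allow = 88.4/2.58 = 34.26 MPa.
For a solid shaft τ = 16T/(πd³), so d³ = 16T/(π τ_allow) = 16×1400000/(π×34.26) = 208100 mm³.
d = (208100)^(1/3) = 59.26 mm.

d = 59.3 mm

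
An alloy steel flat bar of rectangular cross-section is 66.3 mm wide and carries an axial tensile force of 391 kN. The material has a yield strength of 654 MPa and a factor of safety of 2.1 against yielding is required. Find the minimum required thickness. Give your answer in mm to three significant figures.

t = 18.9 mm

σ_allow = 654/2.1 = 311.4 MPa.
Required area A = F/σ_allow = 391000/311.4 = 1256 mm².
t = A/w = 1256/66.3 = 18.94 mm.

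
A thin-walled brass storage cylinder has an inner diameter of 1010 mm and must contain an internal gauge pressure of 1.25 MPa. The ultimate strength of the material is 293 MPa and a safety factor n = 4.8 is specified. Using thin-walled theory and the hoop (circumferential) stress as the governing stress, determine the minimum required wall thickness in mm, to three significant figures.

t = 10.3 mm

σ_allow = 293/4.8 = 61.04 MPa.
Hoop stress σ_h = pD/(2t), so t = pD/(2σ_allow) = 1.25×1010/(2×61.04) = 10.34 mm.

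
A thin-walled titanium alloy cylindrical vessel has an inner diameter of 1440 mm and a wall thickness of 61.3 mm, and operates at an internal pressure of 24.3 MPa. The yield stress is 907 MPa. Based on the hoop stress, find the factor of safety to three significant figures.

n = 3.18

σ_h = pD/(2t) = 24.3×1440/(2×61.3) = 285.4 MPa.
n = 907/285.4 = 3.178.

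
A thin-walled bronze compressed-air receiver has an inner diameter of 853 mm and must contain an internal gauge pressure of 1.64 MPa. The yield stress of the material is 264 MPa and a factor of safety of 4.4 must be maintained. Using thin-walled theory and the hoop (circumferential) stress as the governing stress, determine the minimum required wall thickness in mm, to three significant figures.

σ_allow = 264/4.4 = 60.00 MPa.
Hoop stress σ_h = pD/(2t), so t = pD/(2σ_allow) = 1.64×853/(2×60.00) = 11.66 mm.

t = 11.7 mm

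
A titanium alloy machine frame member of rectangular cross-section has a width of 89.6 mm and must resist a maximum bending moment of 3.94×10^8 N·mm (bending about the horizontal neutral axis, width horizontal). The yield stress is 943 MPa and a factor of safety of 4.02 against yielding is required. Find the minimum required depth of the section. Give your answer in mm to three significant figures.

h = 335 mm

σ_allow = 943/4.02 = 234.6 MPa.
For a rectangular section σ = 6M/(bh²), so h² = 6M/(b σ_allow) = 6×3.9400×10^8/(89.6×234.6) = 112500 mm².
h = 335.4 mm.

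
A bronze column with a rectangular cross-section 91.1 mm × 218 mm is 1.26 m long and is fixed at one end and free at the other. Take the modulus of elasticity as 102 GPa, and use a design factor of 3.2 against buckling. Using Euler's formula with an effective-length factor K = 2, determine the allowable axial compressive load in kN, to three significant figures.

P_allow = 680 kN

Buckling occurs about the weak axis: I_min = h·b³/12 = 218×91.1³/12 = 1.374×10^7 mm⁴ (b = 91.1 mm is the smaller dimension).
Effective length L_e = KL = 2×1.26 m = 2520 mm.
Euler critical load P_cr = π²EI/L_e² = π²×102000×1.374×10^7/2520² = 2.177×10^6 N.
P_allow = P_cr/n = 2.177×10^6/3.2 = 680400 N.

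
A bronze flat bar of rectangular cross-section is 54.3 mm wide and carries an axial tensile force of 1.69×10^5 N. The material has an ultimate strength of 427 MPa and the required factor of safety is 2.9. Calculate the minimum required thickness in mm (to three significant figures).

t = 21.1 mm

σ_allow = 427/2.9 = 147.2 MPa.
Required area A = F/σ_allow = 169000/147.2 = 1148 mm².
t = A/w = 1148/54.3 = 21.14 mm.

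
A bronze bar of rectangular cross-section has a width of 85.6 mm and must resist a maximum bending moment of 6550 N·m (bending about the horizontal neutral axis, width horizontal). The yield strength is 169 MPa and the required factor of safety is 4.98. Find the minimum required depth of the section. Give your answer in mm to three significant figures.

h = 116 mm

σ_allow = 169/4.98 = 33.94 MPa.
For a rectangular section σ = 6M/(bh²), so h² = 6M/(b σ_allow) = 6×6550000/(85.6×33.94) = 13530 mm².
h = 116.3 mm.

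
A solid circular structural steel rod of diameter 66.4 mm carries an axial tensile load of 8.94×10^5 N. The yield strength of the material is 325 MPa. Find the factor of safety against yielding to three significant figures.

n = 1.26

A = πd²/4 = 3463 mm².
σ = F/A = 894000/3463 = 258.2 MPa.
n = 325/258.2 = 1.259.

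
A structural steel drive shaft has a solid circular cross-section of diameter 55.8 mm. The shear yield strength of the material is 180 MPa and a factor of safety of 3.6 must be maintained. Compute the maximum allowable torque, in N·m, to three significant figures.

τ_allow = 180/3.6 = 50.00 MPa.
For a solid shaft T_allow = τ_allow·πd³/16; πd³/16 = π×55.8³/16 = 34110 mm³.
T_allow = 50.00×34110 = 1.706×10^6 N·mm = 1706 N·m.

T_allow = 1710 N·m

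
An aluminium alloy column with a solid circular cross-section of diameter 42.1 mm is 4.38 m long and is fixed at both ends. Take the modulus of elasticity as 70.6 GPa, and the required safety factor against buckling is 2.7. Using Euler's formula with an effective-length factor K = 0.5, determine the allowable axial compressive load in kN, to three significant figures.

I = πd⁴/64 = π×42.1⁴/64 = 154200 mm⁴.
Effective length L_e = KL = 0.5×4.38 m = 2190 mm.
Euler critical load P_cr = π²EI/L_e² = π²×70600×154200/2190² = 22400 N.
P_allow = P_cr/n = 22400/2.7 = 8298 N.

P_allow = 8.30 kN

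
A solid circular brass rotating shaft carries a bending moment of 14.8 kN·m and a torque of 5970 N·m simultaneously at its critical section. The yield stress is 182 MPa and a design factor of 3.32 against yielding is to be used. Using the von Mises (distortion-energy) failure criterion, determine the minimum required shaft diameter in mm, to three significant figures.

d = 143 mm

σ_allow = σ_y/n = 182/3.32 = 54.82 MPa.
For a solid shaft σ_b = 32M/(πd³) and τ = 16T/(πd³), so the von Mises stress is σ' = (16/πd³)·√(4M²+3T²).
√(4M²+3T²) = √(4×(1.480×10^7)² + 3×(5.970×10^6)²) = 3.135×10^7 N·mm.
d³ = 16×3.135×10^7/(π×54.82) = 2.913×10^6 mm³.
d = 142.8 mm.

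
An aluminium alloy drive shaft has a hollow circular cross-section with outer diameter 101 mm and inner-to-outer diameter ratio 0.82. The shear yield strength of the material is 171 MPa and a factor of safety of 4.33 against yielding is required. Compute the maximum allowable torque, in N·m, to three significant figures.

T_allow = 4380 N·m

τ_allow = 171/4.33 = 39.49 MPa.
For a hollow shaft T_allow = τ_allow·πd_o³(1−k⁴)/16 with 1−k⁴ = 0.5479, so πd_o³(1−k⁴)/16 = 110800 mm³.
T_allow = 39.49×110800 = 4.377×10^6 N·mm = 4377 N·m.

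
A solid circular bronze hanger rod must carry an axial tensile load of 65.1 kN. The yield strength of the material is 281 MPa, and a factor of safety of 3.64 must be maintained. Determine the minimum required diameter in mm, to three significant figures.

d = 32.8 mm

Allowable stress σ_allow = 281/3.64 = 77.20 MPa.
Required area A = F/σ_allow = 65100/77.20 = 843.3 mm².
A = πd²/4 → d = √(4A/π) = 32.77 mm.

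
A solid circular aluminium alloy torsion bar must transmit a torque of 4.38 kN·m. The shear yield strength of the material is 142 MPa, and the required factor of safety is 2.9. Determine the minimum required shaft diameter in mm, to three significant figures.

d = 76.9 mm

Allowable shear stress τ_allow = 142/2.9 = 48.97 MPa.
For a solid shaft τ = 16T/(πd³), so d³ = 16T/(π τ_allow) = 16×4380000/(π×48.97) = 455600 mm³.
d = (455600)^(1/3) = 76.95 mm.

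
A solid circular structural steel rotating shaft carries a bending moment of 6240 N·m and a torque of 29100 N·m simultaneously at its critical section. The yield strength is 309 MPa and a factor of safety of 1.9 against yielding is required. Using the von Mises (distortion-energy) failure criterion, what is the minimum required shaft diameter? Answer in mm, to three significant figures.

d = 118 mm

σ_allow = σ_y/n = 309/1.9 = 162.6 MPa.
For a solid shaft σ_b = 32M/(πd³) and τ = 16T/(πd³), so the von Mises stress is σ' = (16/πd³)·√(4M²+3T²).
√(4M²+3T²) = √(4×(6.240×10^6)² + 3×(2.910×10^7)²) = 5.192×10^7 N·mm.
d³ = 16×5.192×10^7/(π×162.6) = 1.626×10^6 mm³.
d = 117.6 mm.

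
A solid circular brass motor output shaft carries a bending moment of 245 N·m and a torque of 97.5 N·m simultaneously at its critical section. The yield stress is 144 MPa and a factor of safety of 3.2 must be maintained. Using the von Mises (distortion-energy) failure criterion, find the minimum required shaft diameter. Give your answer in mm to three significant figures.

σ_allow = σ_y/n = 144/3.2 = 45.00 MPa.
For a solid shaft σ_b = 32M/(πd³) and τ = 16T/(πd³), so the von Mises stress is σ' = (16/πd³)·√(4M²+3T²).
√(4M²+3T²) = √(4×(245000)² + 3×(97500)²) = 518300 N·mm.
d³ = 16×518300/(π×45.00) = 58660 mm³.
d = 38.85 mm.

d = 38.9 mm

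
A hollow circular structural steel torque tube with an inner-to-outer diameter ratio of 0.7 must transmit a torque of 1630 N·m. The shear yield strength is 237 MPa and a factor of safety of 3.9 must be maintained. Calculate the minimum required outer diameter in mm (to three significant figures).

d_o = 56.4 mm

τ_allow = 237/3.9 = 60.77 MPa.
For a hollow shaft τ = 16T/[πd_o³(1−k⁴)] with k = 0.7, so 1−k⁴ = 0.7599.
d_o³ = 16T/[π τ_allow (1−k⁴)] = 16×1630000/(π×60.77×0.7599) = 179800 mm³.
d_o = 56.44 mm.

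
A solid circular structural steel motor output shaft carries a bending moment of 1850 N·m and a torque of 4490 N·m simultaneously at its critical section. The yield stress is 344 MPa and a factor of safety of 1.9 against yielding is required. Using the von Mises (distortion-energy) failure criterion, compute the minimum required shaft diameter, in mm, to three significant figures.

d = 62.3 mm

σ_allow = σ_y/n = 344/1.9 = 181.1 MPa.
For a solid shaft σ_b = 32M/(πd³) and τ = 16T/(πd³), so the von Mises stress is σ' = (16/πd³)·√(4M²+3T²).
√(4M²+3T²) = √(4×(1.850×10^6)² + 3×(4.490×10^6)²) = 8.612×10^6 N·mm.
d³ = 16×8.612×10^6/(π×181.1) = 242300 mm³.
d = 62.34 mm.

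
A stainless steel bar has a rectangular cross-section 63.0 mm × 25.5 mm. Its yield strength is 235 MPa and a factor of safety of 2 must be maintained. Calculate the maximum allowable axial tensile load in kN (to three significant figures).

F_allow = 189 kN

σ_allow = 235/2 = 117.5 MPa.
A = 63.0×25.5 = 1606 mm².
F_allow = σ_allow × A = 117.5×1606 = 188800 N.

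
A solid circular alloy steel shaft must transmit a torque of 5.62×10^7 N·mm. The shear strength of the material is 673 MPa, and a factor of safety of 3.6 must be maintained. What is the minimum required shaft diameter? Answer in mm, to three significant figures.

d = 115 mm

Allowable shear stress τ_allow = 673/3.6 = 186.9 MPa.
For a solid shaft τ = 16T/(πd³), so d³ = 16T/(π τ_allow) = 16×5.6200×10^7/(π×186.9) = 1.531×10^6 mm³.
d = (1.531×10^6)^(1/3) = 115.3 mm.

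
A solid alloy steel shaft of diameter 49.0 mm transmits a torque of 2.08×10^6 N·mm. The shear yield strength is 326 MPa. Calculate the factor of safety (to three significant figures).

τ = 16T/(πd³) = 16×2080000/(π×49.0³) = 90.04 MPa.
n = τ_limit/τ = 326/90.04 = 3.621.

n = 3.62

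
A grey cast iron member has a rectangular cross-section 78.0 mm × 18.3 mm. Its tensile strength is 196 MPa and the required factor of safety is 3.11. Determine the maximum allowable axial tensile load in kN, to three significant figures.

F_allow = 90.0 kN

σ_allow = 196/3.11 = 63.02 MPa.
A = 78.0×18.3 = 1427 mm².
F_allow = σ_allow × A = 63.02×1427 = 89960 N.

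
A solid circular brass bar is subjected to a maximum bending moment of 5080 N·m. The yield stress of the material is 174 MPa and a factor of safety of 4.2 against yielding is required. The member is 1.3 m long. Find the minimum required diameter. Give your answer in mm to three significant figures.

d = 108 mm

σ_allow = 174/4.2 = 41.43 MPa.
For a solid circular section σ = 32M/(πd³), so d³ = 32M/(π σ_allow) = 32×5080000/(π×41.43) = 1.249×10^6 mm³.
d = 107.7 mm.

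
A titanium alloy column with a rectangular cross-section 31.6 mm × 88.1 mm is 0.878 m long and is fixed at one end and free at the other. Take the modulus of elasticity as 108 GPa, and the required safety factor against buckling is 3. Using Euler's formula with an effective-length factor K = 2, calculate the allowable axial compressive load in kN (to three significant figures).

P_allow = 26.7 kN

Buckling occurs about the weak axis: I_min = h·b³/12 = 88.1×31.6³/12 = 231700 mm⁴ (b = 31.6 mm is the smaller dimension).
Effective length L_e = KL = 2×0.878 m = 1756 mm.
Euler critical load P_cr = π²EI/L_e² = π²×108000×231700/1756² = 80080 N.
P_allow = P_cr/n = 80080/3 = 26690 N.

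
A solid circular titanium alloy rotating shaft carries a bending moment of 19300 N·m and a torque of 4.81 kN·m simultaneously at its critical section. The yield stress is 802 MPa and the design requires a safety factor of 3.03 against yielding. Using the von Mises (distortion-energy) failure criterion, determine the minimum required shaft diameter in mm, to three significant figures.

σ_allow = σ_y/n = 802/3.03 = 264.7 MPa.
For a solid shaft σ_b = 32M/(πd³) and τ = 16T/(πd³), so the von Mises stress is σ' = (16/πd³)·√(4M²+3T²).
√(4M²+3T²) = √(4×(1.930×10^7)² + 3×(4.810×10^6)²) = 3.949×10^7 N·mm.
d³ = 16×3.949×10^7/(π×264.7) = 759800 mm³.
d = 91.25 mm.

d = 91.3 mm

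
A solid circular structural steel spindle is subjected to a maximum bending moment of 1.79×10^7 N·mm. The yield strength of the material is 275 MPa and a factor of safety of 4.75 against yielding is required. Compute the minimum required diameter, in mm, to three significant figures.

σ_allow = 275/4.75 = 57.89 MPa.
For a solid circular section σ = 32M/(πd³), so d³ = 32M/(π σ_allow) = 32×1.7900×10^7/(π×57.89) = 3.149×10^6 mm³.
d = 146.6 mm.

d = 147 mm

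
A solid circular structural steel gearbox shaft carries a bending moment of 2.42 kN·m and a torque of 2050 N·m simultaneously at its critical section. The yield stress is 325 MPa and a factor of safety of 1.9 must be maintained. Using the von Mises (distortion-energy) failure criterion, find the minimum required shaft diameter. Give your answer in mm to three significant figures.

σ_allow = σ_y/n = 325/1.9 = 171.1 MPa.
For a solid shaft σ_b = 32M/(πd³) and τ = 16T/(πd³), so the von Mises stress is σ' = (16/πd³)·√(4M²+3T²).
√(4M²+3T²) = √(4×(2.420×10^6)² + 3×(2.050×10^6)²) = 6.003×10^6 N·mm.
d³ = 16×6.003×10^6/(π×171.1) = 178700 mm³.
d = 56.33 mm.

d = 56.3 mm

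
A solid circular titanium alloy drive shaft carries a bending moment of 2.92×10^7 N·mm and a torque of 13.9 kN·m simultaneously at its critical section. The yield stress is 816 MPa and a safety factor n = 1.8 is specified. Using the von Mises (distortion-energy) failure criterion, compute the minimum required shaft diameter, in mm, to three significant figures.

d = 89.2 mm

σ_allow = σ_y/n = 816/1.8 = 453.3 MPa.
For a solid shaft σ_b = 32M/(πd³) and τ = 16T/(πd³), so the von Mises stress is σ' = (16/πd³)·√(4M²+3T²).
√(4M²+3T²) = √(4×(2.920×10^7)² + 3×(1.390×10^7)²) = 6.317×10^7 N·mm.
d³ = 16×6.317×10^7/(π×453.3) = 709700 mm³.
d = 89.20 mm.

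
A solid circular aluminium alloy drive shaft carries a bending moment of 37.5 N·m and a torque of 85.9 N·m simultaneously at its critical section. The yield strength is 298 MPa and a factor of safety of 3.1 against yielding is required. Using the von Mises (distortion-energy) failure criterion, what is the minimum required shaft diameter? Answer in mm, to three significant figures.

σ_allow = σ_y/n = 298/3.1 = 96.13 MPa.
For a solid shaft σ_b = 32M/(πd³) and τ = 16T/(πd³), so the von Mises stress is σ' = (16/πd³)·√(4M²+3T²).
√(4M²+3T²) = √(4×(37500)² + 3×(85900)²) = 166600 N·mm.
d³ = 16×166600/(π×96.13) = 8827 mm³.
d = 20.67 mm.

d = 20.7 mm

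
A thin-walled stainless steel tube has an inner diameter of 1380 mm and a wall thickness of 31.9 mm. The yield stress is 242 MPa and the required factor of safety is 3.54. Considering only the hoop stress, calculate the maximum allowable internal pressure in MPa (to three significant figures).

p_allow = 3.16 MPa

σ_allow = 242/3.54 = 68.36 MPa.
σ_h = pD/(2t) → p_allow = 2σ_allow t/D = 2×68.36×31.9/1380 = 3.160 MPa.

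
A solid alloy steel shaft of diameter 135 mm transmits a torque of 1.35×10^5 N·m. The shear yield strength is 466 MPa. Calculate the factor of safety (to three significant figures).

n = 1.67

τ = 16T/(πd³) = 16×1.3500×10^8/(π×135³) = 279.4 MPa.
n = τ_limit/τ = 466/279.4 = 1.668.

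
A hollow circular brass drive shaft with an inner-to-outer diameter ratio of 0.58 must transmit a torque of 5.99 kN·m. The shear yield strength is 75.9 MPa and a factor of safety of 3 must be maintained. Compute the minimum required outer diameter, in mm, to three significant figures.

τ_allow = 75.9/3 = 25.30 MPa.
For a hollow shaft τ = 16T/[πd_o³(1−k⁴)] with k = 0.58, so 1−k⁴ = 0.8868.
d_o³ = 16T/[π τ_allow (1−k⁴)] = 16×5990000/(π×25.30×0.8868) = 1.360×10^6 mm³.
d_o = 110.8 mm.

d_o = 111 mm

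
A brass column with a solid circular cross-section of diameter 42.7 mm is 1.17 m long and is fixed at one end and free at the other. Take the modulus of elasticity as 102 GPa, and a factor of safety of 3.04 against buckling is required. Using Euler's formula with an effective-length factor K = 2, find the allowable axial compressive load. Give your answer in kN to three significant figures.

P_allow = 9.87 kN

I = πd⁴/64 = π×42.7⁴/64 = 163200 mm⁴.
Effective length L_e = KL = 2×1.17 m = 2340 mm.
Euler critical load P_cr = π²EI/L_e² = π²×102000×163200/2340² = 30000 N.
P_allow = P_cr/n = 30000/3.04 = 9869 N.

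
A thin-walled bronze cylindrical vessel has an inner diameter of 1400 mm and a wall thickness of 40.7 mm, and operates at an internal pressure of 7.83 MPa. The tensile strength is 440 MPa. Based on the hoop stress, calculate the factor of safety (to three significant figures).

σ_h = pD/(2t) = 7.83×1400/(2×40.7) = 134.7 MPa.
n = 440/134.7 = 3.267.

n = 3.27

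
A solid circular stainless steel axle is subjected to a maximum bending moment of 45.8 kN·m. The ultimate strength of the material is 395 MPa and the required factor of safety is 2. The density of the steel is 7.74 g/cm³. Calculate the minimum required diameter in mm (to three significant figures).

d = 133 mm

σ_allow = 395/2 = 197.5 MPa.
For a solid circular section σ = 32M/(πd³), so d³ = 32M/(π σ_allow) = 32×4.5800×10^7/(π×197.5) = 2.362×10^6 mm³.
d = 133.2 mm.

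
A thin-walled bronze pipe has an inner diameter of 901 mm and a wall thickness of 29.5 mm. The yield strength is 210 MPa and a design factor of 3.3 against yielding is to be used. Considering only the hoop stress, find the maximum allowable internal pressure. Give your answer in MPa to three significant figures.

p_allow = 4.17 MPa

σ_allow = 210/3.3 = 63.64 MPa.
σ_h = pD/(2t) → p_allow = 2σ_allow t/D = 2×63.64×29.5/901 = 4.167 MPa.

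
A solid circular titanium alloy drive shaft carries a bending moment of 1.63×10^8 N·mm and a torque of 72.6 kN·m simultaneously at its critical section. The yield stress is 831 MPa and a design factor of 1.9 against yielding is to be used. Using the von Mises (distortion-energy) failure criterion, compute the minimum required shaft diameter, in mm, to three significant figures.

σ_allow = σ_y/n = 831/1.9 = 437.4 MPa.
For a solid shaft σ_b = 32M/(πd³) and τ = 16T/(πd³), so the von Mises stress is σ' = (16/πd³)·√(4M²+3T²).
√(4M²+3T²) = √(4×(1.630×10^8)² + 3×(7.260×10^7)²) = 3.494×10^8 N·mm.
d³ = 16×3.494×10^8/(π×437.4) = 4.069×10^6 mm³.
d = 159.6 mm.

d = 160 mm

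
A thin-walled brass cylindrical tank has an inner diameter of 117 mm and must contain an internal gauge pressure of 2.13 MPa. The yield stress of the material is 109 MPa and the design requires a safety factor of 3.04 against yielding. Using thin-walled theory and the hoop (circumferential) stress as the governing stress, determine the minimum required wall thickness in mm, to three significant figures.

t = 3.48 mm

σ_allow = 109/3.04 = 35.86 MPa.
Hoop stress σ_h = pD/(2t), so t = pD/(2σ_allow) = 2.13×117/(2×35.86) = 3.475 mm.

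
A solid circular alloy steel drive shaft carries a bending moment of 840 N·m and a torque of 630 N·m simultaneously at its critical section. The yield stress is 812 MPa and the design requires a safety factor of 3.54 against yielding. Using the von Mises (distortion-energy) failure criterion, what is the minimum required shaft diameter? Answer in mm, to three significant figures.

σ_allow = σ_y/n = 812/3.54 = 229.4 MPa.
For a solid shaft σ_b = 32M/(πd³) and τ = 16T/(πd³), so the von Mises stress is σ' = (16/πd³)·√(4M²+3T²).
√(4M²+3T²) = √(4×(840000)² + 3×(630000)²) = 2.003×10^6 N·mm.
d³ = 16×2.003×10^6/(π×229.4) = 44480 mm³.
d = 35.43 mm.

d = 35.4 mm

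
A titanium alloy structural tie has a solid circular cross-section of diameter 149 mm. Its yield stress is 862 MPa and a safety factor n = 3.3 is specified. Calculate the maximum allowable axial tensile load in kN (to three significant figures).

F_allow = 4550 kN

σ_allow = 862/3.3 = 261.2 MPa.
A = πd²/4 = π×149²/4 = 17440 mm².
F_allow = σ_allow × A = 261.2×17440 = 4.555×10^6 N.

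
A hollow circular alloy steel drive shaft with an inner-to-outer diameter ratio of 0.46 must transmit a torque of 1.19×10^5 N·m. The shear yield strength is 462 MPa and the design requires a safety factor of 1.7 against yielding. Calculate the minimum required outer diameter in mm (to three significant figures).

τ_allow = 462/1.7 = 271.8 MPa.
For a hollow shaft τ = 16T/[πd_o³(1−k⁴)] with k = 0.46, so 1−k⁴ = 0.9552.
d_o³ = 16T/[π τ_allow (1−k⁴)] = 16×1.1900×10^8/(π×271.8×0.9552) = 2.335×10^6 mm³.
d_o = 132.7 mm.

d_o = 133 mm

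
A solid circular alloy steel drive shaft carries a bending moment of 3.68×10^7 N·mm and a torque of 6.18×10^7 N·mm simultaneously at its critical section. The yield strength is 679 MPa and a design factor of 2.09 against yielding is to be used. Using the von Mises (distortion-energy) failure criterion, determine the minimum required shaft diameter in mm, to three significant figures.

σ_allow = σ_y/n = 679/2.09 = 324.9 MPa.
For a solid shaft σ_b = 32M/(πd³) and τ = 16T/(πd³), so the von Mises stress is σ' = (16/πd³)·√(4M²+3T²).
√(4M²+3T²) = √(4×(3.680×10^7)² + 3×(6.180×10^7)²) = 1.299×10^8 N·mm.
d³ = 16×1.299×10^8/(π×324.9) = 2.036×10^6 mm³.
d = 126.8 mm.

d = 127 mm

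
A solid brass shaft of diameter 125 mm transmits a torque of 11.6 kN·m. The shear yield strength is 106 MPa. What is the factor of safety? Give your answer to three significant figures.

n = 3.50

τ = 16T/(πd³) = 16×1.1600×10^7/(π×125³) = 30.25 MPa.
n = τ_limit/τ = 106/30.25 = 3.504.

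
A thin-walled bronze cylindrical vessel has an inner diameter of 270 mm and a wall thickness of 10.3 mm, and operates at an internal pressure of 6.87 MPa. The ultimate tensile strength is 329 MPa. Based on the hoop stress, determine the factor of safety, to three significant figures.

σ_h = pD/(2t) = 6.87×270/(2×10.3) = 90.04 MPa.
n = 329/90.04 = 3.654.

n = 3.65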